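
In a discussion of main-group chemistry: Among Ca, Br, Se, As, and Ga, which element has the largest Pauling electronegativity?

Br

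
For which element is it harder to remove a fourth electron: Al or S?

IE_4 is the cost of taking one more electron from the +3 cation: Al³⁺ is the bare [Ne] core; S³⁺ still has 3 valence electrons.
Breaking into a closed-shell core is much more expensive than removing a leftover valence electron — Al has the largest IE_4 here.
Approximate IE_4 values (kJ/mol): Al 11577, S 4556.
Overall IE_4 order: S < Al.

Al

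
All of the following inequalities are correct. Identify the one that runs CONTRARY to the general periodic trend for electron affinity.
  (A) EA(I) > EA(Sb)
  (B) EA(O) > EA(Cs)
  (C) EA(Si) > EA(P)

The general trend: electron affinity increases across a period and decreases down a group.
(A) I (period 5, group 17) vs Sb (period 5, group 15): the stated order agrees with the simple trend.
(B) O (period 2, group 16) vs Cs (period 6, group 1): the stated order agrees with the simple trend.
(C) Si (period 3, group 14) vs P (period 3, group 15): the stated order contradicts the simple trend.
The exception is (C): adding an electron to P's half-filled 3p³ is unfavourable, so Si (3p²) has the more exothermic EA.

(C)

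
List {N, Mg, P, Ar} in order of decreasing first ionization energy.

Ar > N > P > Mg

N is in period 2, group 15; Mg is in period 3, group 2; P is in period 3, group 15; Ar is in period 3, group 18.
Across a period the outer electron is held more tightly (higher IE₁); down a group it sits in a higher shell, more shielded, and comes off more easily.
These span different periods and groups, so the two trends combine.
P > Mg: both are in period 3; the period trend gives P the larger value.
N > P: N sits above P in group 15, so the down-group effect alone puts N higher.
Ar > N: the two effects oppose for this pair; the across-period effect wins (1521 vs 1402 kJ/mol).
Tabulated first ionization energy (kJ/mol): N 1402, Mg 738, P 1012, Ar 1521.
So from highest to lowest: Ar > N > P > Mg.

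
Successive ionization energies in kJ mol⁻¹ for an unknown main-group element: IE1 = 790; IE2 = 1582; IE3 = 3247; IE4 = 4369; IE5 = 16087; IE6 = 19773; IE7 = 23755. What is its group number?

Group 14

Look for the largest jump between consecutive ionization energies: IE5/IE4 ≈ 3.7, far larger than any earlier ratio.
That jump marks the point where a core electron is being removed. So the atom has 4 valence electrons.
A main-group element with 4 valence electrons is in group 14.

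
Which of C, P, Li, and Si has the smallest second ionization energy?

Si

IE_2 is the cost of taking one more electron from the +1 cation: C⁺ still has 3 valence electrons; P⁺ still has 4 valence electrons; Li⁺ is the bare [He] core; Si⁺ still has 3 valence electrons.
Pulling an electron out of a noble-gas core costs far more than removing a remaining valence electron, so Li sits at the high end of IE_2.
Valence configurations: C⁺ [He]2s²2p¹, P⁺ [Ne]3s²3p², Si⁺ [Ne]3s²3p¹.
Approximate IE_2 values (kJ/mol): C 2353, P 1907, Li 7298, Si 1577.
Putting it together, IE_2: Si < P < C < Li.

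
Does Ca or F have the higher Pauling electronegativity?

F is in period 2, group 17; Ca is in period 4, group 2.
EN rises left→right (higher Z_eff, smaller atoms) and falls top→bottom (larger, more shielded atoms).
Here both period and group differ, so the two effects have to be weighed against each other.
F > Ca: both effects reinforce here, so F is clearly the higher of the two.
Approximate values (Pauling): F 3.98, Ca 1.00.
So F has the higher Pauling electronegativity (F > Ca).

F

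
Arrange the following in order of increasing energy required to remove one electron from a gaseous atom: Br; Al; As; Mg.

Al, Mg, As, Br

Mg is in period 3, group 2; Al is in period 3, group 13; As is in period 4, group 15; Br is in period 4, group 17.
Removing the outermost electron gets harder across a period and easier down a group.
Here both period and group differ, so the two effects have to be weighed against each other.
Mg > Al: this pair runs against the simple trend — see the exception note.
As > Mg: period and group pull opposite ways; the across-period shift dominates (947 vs 738 kJ/mol).
Br > As: Br lies to the right of As in period 4, so the across-period effect alone puts Br higher.
Note the exception: Mg has a higher first ionization energy than Al, contrary to the simple trend — Al's single 3p electron is easier to remove than one from Mg's filled 3s².
Tabulated first ionization energy (kJ/mol): Mg 738, Al 578, As 947, Br 1140.
So from lowest to highest: Al < Mg < As < Br.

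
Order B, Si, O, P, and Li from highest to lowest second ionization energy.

Li > O > B > P > Si

After 1 electron has been removed, what remains? B⁺ still has 2 valence electrons; Si⁺ still has 3 valence electrons; O⁺ still has 5 valence electrons; P⁺ still has 4 valence electrons; Li⁺ is the bare [He] core.
Core electrons are held far more tightly than valence electrons, so Li tops the IE_2 order.
Valence configurations: B⁺ [He]2s², Si⁺ [Ne]3s²3p¹, O⁺ [He]2s²2p³, P⁺ [Ne]3s²3p².
Tabulated IE_2 (kJ/mol): B 2427, Si 1577, O 3388, P 1907, Li 7298.
Overall IE_2 order: Si < P < B < O < Li.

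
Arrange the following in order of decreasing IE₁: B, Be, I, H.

H is in period 1, group 1; Be is in period 2, group 2; B is in period 2, group 13; I is in period 5, group 17.
First ionization energy rises across a period (greater Z_eff holds electrons more tightly) and falls down a group (valence electrons are farther from the nucleus).
Here both period and group differ, so the two effects have to be weighed against each other.
Be > B: this pair runs against the simple trend — see the exception note.
I > Be: period and group pull opposite ways; the across-period shift dominates (1008 vs 900 kJ/mol).
H > I: the two effects oppose for this pair; the down-group effect wins (1312 vs 1008 kJ/mol).
Note the exception: Be has a higher first ionization energy than B, contrary to the simple trend — removing B's lone 2p electron is easier than breaking Be's filled 2s².
Tabulated first ionization energy (kJ/mol): H 1312, Be 900, B 801, I 1008.
So from highest to lowest: H > I > Be > B.

H, I, Be, B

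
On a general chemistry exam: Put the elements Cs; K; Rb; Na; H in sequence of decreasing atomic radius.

Cs > Rb > K > Na > H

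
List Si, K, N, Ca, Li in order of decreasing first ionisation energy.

N, Si, Ca, Li, K

Li is in period 2, group 1; N is in period 2, group 15; Si is in period 3, group 14; K is in period 4, group 1; Ca is in period 4, group 2.
Across a period the outer electron is held more tightly (higher IE₁); down a group it sits in a higher shell, more shielded, and comes off more easily.
These span different periods and groups, so the two trends combine.
Li > K: Li sits above K in group 1, so the down-group effect alone puts Li higher.
Ca > Li: the two effects oppose for this pair; the across-period effect wins (590 vs 520 kJ/mol).
Si > Ca: relative to Ca, both the across-period and down-group shifts push Si's first ionization energy up.
N > Si: relative to Si, both the across-period and down-group shifts push N's first ionization energy up.
Approximate values (kJ/mol): Li 520, N 1402, Si 786, K 419, Ca 590.
So from highest to lowest: N > Si > Ca > Li > K.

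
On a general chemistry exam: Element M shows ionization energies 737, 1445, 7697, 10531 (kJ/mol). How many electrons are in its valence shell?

2

Look for the largest jump between consecutive ionization energies: IE3/IE2 ≈ 5.3, far larger than any earlier ratio.
That jump marks the point where a core electron is being removed. So the atom has 2 valence electrons.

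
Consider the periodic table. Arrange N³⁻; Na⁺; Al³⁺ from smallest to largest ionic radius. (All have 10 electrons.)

Al³⁺ < Na⁺ < N³⁻

All of these have 10 electrons, so size is governed by nuclear charge alone: the more protons, the stronger the pull on the same electron cloud, and the smaller the ion.
Nuclear charges: Al³⁺ (Z=13), Na⁺ (Z=11), N³⁻ (Z=7).
Smallest to largest: Al³⁺ < Na⁺ < N³⁻.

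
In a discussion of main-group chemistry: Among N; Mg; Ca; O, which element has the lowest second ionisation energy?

Ca

IE_2 is the cost of taking one more electron from the +1 cation: N⁺ still has 4 valence electrons; Mg⁺ still has 1 valence electron; Ca⁺ still has 1 valence electron; O⁺ still has 5 valence electrons.
All are still removing valence electrons, so compare the +1 ions as you would atoms: IE_2 generally rises across a period (higher Z_eff) and falls down a group (larger shell), subject to the usual subshell exceptions.
Valence configurations: N⁺ [He]2s²2p², Mg⁺ [Ne]3s¹, Ca⁺ [Ar]4s¹, O⁺ [He]2s²2p³.
The numbers (kJ/mol): N 2856, Mg 1451, Ca 1145, O 3388.
So the second ionization energies run Ca < Mg < N < O.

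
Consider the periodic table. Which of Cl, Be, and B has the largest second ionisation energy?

IE_2 is the cost of taking one more electron from the +1 cation: Cl⁺ still has 6 valence electrons; Be⁺ still has 1 valence electron; B⁺ still has 2 valence electrons.
All are still removing valence electrons, so compare the +1 ions as you would atoms: IE_2 generally rises across a period (higher Z_eff) and falls down a group (larger shell), subject to the usual subshell exceptions.
Valence configurations: Cl⁺ [Ne]3s²3p⁴, Be⁺ [He]2s¹, B⁺ [He]2s².
Approximate IE_2 values (kJ/mol): Cl 2298, Be 1757, B 2427.
Putting it together, IE_2: Be < Cl < B.

B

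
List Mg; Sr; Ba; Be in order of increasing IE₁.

Ba, Sr, Mg, Be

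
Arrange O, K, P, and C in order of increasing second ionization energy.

P, C, K, O

IE_2 is the cost of taking one more electron from the +1 cation: O⁺ still has 5 valence electrons; K⁺ is the bare [Ar] core; P⁺ still has 4 valence electrons; C⁺ still has 3 valence electrons.
Usually core removal costs more than valence removal, but here the competition is close: a tightly held n=2 valence electron can cost more to remove than an n=3 core electron, so the actual values have to decide it.
Valence configurations: O⁺ [He]2s²2p³, P⁺ [Ne]3s²3p², C⁺ [He]2s²2p¹.
Approximate IE_2 values (kJ/mol): O 3388, K 3052, P 1907, C 2353.
Putting it together, IE_2: P < C < K < O.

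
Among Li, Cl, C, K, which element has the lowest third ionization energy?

Cl

IE_3 is the cost of taking one more electron from the +2 cation: Li²⁺ is already 1 electron into the core; Cl²⁺ still has 5 valence electrons; C²⁺ still has 2 valence electrons; K²⁺ is already 1 electron into the core.
Usually core removal costs more than valence removal, but here the competition is close: a tightly held n=2 valence electron can cost more to remove than an n=3 core electron, so the actual values have to decide it.
Valence configurations: Cl²⁺ [Ne]3s²3p³, C²⁺ [He]2s².
Approximate IE_3 values (kJ/mol): Li 11815, Cl 3822, C 4620, K 4420.
Hence IE_3: Cl < K < C < Li.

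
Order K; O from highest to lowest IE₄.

O > K

The fourth ionization energy removes an electron from the +3 ion. For each element: K³⁺ is already 2 electrons into the core; O³⁺ still has 3 valence electrons.
Usually core removal costs more than valence removal, but here the competition is close: a tightly held n=2 valence electron can cost more to remove than an n=3 core electron, so the actual values have to decide it.
Tabulated IE_4 (kJ/mol): K 5877, O 7469.
Overall IE_4 order: K < O.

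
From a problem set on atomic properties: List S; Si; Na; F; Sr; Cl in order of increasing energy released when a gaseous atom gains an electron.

F is in period 2, group 17; Na is in period 3, group 1; Si is in period 3, group 14; S is in period 3, group 16; Cl is in period 3, group 17; Sr is in period 5, group 2.
EA tends to increase across a period and decrease down a group, though the pattern is less regular than for IE or radius.
These span different periods and groups, so the two trends combine.
Na > Sr: period and group pull opposite ways; the down-group shift dominates (53 vs 5 kJ/mol).
Si > Na: Si lies to the right of Na in period 3, so the across-period effect alone puts Si higher.
S > Si: S lies to the right of Si in period 3, so the across-period effect alone puts S higher.
F > S: both effects reinforce here, so F is clearly the higher of the two.
Cl > F: this pair runs against the simple trend — see the exception note.
Note the exception: Cl has a higher electron affinity than F, contrary to the simple trend — F's small 2p subshell makes the incoming electron feel strong e⁻–e⁻ repulsion, so Cl actually releases more energy on gaining an electron.
For reference (kJ/mol): F 328, Na 53, Si 134, S 200, Cl 349, Sr 5.
So from lowest to highest: Sr < Na < Si < S < F < Cl.

Sr < Na < Si < S < F < Cl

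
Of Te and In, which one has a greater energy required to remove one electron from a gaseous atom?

Te

In is in period 5, group 13; Te is in period 5, group 16.
Across a period the outer electron is held more tightly (higher IE₁); down a group it sits in a higher shell, more shielded, and comes off more easily.
All lie in period 5, so first ionization energy increases left to right.
So Te has the greater energy required to remove one electron from a gaseous atom (Te > In).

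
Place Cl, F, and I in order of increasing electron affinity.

F is in period 2, group 17; Cl is in period 3, group 17; I is in period 5, group 17.
Electron affinity generally becomes more exothermic across a period toward the halogens and less exothermic down a group.
All are in group 17; the group trend (electron affinity increases up the group) applies, with the exception below.
Note the exception: Cl has a higher electron affinity than F, contrary to the simple trend — F's small 2p subshell makes the incoming electron feel strong e⁻–e⁻ repulsion, so Cl actually releases more energy on gaining an electron.
For reference (kJ/mol): F 328, Cl 349, I 295.
So from lowest to highest: I < F < Cl.

I < F < Cl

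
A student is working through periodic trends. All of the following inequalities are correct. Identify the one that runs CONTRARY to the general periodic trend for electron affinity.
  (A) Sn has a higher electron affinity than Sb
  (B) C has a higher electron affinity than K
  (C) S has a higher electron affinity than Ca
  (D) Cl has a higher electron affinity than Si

(A)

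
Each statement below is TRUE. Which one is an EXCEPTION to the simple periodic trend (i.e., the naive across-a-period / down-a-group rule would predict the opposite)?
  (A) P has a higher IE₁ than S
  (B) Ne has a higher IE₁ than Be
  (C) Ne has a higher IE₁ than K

The general trend: IE₁ increases across a period and decreases down a group.
(A) P (period 3, group 15) vs S (period 3, group 16): the stated order contradicts the simple trend.
(B) Ne (period 2, group 18) vs Be (period 2, group 2): the stated order agrees with the simple trend.
(C) Ne (period 2, group 18) vs K (period 4, group 1): the stated order agrees with the simple trend.
The exception is (A): S (3p⁴) ionizes more easily than half-filled P (3p³) because the paired 3p electron in S is pushed out by e⁻–e⁻ repulsion.

(A)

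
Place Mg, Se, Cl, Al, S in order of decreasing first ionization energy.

Cl, S, Se, Mg, Al

Mg is in period 3, group 2; Al is in period 3, group 13; S is in period 3, group 16; Cl is in period 3, group 17; Se is in period 4, group 16.
IE₁ increases left→right with effective nuclear charge and decreases top→bottom as the valence shell moves farther out.
Here both period and group differ, so the two effects have to be weighed against each other.
Mg > Al: this pair runs against the simple trend — see the exception note.
Se > Mg: the two effects oppose for this pair; the across-period effect wins (941 vs 738 kJ/mol).
S > Se: they share group 16; the group trend gives S the larger value.
Cl > S: Cl lies to the right of S in period 3, so the across-period effect alone puts Cl higher.
Note the exception: Mg has a higher first ionization energy than Al, contrary to the simple trend — Al's single 3p electron is easier to remove than one from Mg's filled 3s².
Tabulated first ionization energy (kJ/mol): Mg 738, Al 578, S 1000, Cl 1251, Se 941.
So from highest to lowest: Cl > S > Se > Mg > Al.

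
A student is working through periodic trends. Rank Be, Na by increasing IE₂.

After 1 electron has been removed, what remains? Be⁺ still has 1 valence electron; Na⁺ is the bare [Ne] core.
Breaking into a closed-shell core is much more expensive than removing a leftover valence electron — Na has the largest IE_2 here.
Approximate IE_2 values (kJ/mol): Be 1757, Na 4562.
Putting it together, IE_2: Be < Na.

Be < Na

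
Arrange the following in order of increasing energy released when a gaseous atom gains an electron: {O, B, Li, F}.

B < Li < O < F

Li is in period 2, group 1; B is in period 2, group 13; O is in period 2, group 16; F is in period 2, group 17.
Adding an electron releases more energy for atoms nearer the top right (short of the noble gases).
All lie in period 2; the across-period trend (electron affinity increases left to right) applies, with the exception below.
Note the exception: Li has a higher electron affinity than B, contrary to the simple trend — B's ns²np¹ configuration gives only a small electron affinity — the sparsely filled np subshell binds an added electron weakly.
Tabulated electron affinity (kJ/mol): Li 60, B 27, O 141, F 328.
So from lowest to highest: B < Li < O < F.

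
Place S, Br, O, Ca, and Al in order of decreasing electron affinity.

O is in period 2, group 16; Al is in period 3, group 13; S is in period 3, group 16; Ca is in period 4, group 2; Br is in period 4, group 17.
Adding an electron releases more energy for atoms nearer the top right (short of the noble gases).
These span different periods and groups, so the two trends combine.
Al > Ca: relative to Ca, both the across-period and down-group shifts push Al's electron affinity up.
O > Al: relative to Al, both the across-period and down-group shifts push O's electron affinity up.
S > O: this pair runs against the simple trend — see the exception note.
Br > S: the two effects oppose for this pair; the across-period effect wins (325 vs 200 kJ/mol).
Note the exception: S has a higher electron affinity than O, contrary to the simple trend — the compact 2p subshell of O repels the added electron more than S's larger 3p does.
Approximate values (kJ/mol): O 141, Al 42, S 200, Ca 2, Br 325.
So from highest to lowest: Br > S > O > Al > Ca.

Br > S > O > Al > Ca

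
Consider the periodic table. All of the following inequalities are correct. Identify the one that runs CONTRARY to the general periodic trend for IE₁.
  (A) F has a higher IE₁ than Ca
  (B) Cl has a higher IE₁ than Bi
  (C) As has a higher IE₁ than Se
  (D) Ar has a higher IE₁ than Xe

(C)

The general trend: IE₁ increases across a period and decreases down a group.
(A) F (period 2, group 17) vs Ca (period 4, group 2): the stated order agrees with the simple trend.
(B) Cl (period 3, group 17) vs Bi (period 6, group 15): the stated order agrees with the simple trend.
(C) As (period 4, group 15) vs Se (period 4, group 16): the stated order contradicts the simple trend.
(D) Ar (period 3, group 18) vs Xe (period 5, group 18): the stated order agrees with the simple trend.
The exception is (C): Se (4p⁴) ionizes more easily than half-filled As (4p³).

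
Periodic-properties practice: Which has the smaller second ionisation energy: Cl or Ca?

Ca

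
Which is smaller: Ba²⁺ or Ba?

Ba²⁺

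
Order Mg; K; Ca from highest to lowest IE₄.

Mg, Ca, K

After 3 electrons have been removed, what remains? Mg³⁺ is already 1 electron into the core; K³⁺ is already 2 electrons into the core; Ca³⁺ is already 1 electron into the core.
All of these are removing an electron from a noble-gas core or deeper; the smaller core (lower principal quantum number) is held far more tightly, and within a period the higher nuclear charge binds the same core more tightly.
The numbers (kJ/mol): Mg 10543, K 5877, Ca 6491.
Putting it together, IE_4: K < Ca < Mg.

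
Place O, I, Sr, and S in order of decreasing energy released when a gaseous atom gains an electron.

I, S, O, Sr

Atoms with high Z_eff and room in the valence shell (especially the halogens) have the most exothermic electron affinities.
Neither a single period nor a single group — weigh both effects.
O > Sr: relative to Sr, both the across-period and down-group shifts push O's electron affinity up.
S > O: this pair runs against the simple trend — see the exception note.
I > S: the two effects oppose for this pair; the across-period effect wins (295 vs 200 kJ/mol).
Note the exception: S has a higher electron affinity than O, contrary to the simple trend — the compact 2p subshell of O repels the added electron more than S's larger 3p does.
Tabulated electron affinity (kJ/mol): O 141, S 200, Sr 5, I 295.
So from highest to lowest: I > S > O > Sr.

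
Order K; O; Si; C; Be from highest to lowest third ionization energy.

Be, O, C, K, Si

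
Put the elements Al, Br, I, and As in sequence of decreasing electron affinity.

EA tends to increase across a period and decrease down a group, though the pattern is less regular than for IE or radius.
Neither a single period nor a single group — weigh both effects.
As > Al: the two effects oppose for this pair; the across-period effect wins (78 vs 42 kJ/mol).
I > As: period and group pull opposite ways; the across-period shift dominates (295 vs 78 kJ/mol).
Br > I: they share group 17; the group trend gives Br the larger value.
Approximate values (kJ/mol): Al 42, As 78, Br 325, I 295.
So from highest to lowest: Br > I > As > Al.

Br > I > As > Al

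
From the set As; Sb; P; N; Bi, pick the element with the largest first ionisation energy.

N

IE₁ increases left→right with effective nuclear charge and decreases top→bottom as the valence shell moves farther out.
All are in group 15, so first ionization energy increases up the group.
The largest first ionisation energy among these belongs to N.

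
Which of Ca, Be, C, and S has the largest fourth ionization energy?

Be

IE_4 is the cost of taking one more electron from the +3 cation: Ca³⁺ is already 1 electron into the core; Be³⁺ is already 1 electron into the core; C³⁺ still has 1 valence electron; S³⁺ still has 3 valence electrons.
Core electrons are held far more tightly than valence electrons, so Ca and Be top the IE_4 order.
Valence configurations: C³⁺ [He]2s¹, S³⁺ [Ne]3s²3p¹.
Tabulated IE_4 (kJ/mol): Ca 6491, Be 21007, C 6223, S 4556.
So the fourth ionization energies run S < C < Ca < Be.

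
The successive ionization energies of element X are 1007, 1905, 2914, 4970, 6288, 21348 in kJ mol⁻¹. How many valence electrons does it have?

Look for the largest jump between consecutive ionization energies: IE6/IE5 ≈ 3.4, far larger than any earlier ratio.
That jump marks the point where a core electron is being removed. So the atom has 5 valence electrons.

5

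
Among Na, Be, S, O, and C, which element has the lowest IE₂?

Be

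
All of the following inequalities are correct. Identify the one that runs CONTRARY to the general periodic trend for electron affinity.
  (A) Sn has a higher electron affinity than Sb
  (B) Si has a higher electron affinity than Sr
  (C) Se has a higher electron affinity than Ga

(A)

The general trend: electron affinity increases across a period and decreases down a group.
(A) Sn (period 5, group 14) vs Sb (period 5, group 15): the stated order contradicts the simple trend.
(B) Si (period 3, group 14) vs Sr (period 5, group 2): the stated order agrees with the simple trend.
(C) Se (period 4, group 16) vs Ga (period 4, group 13): the stated order agrees with the simple trend.
The exception is (A): adding an electron to Sb's half-filled 5p³ is unfavourable, so Sn has the more exothermic EA.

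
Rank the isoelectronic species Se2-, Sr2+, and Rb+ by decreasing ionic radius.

All of these have 36 electrons, so size is governed by nuclear charge alone: the more protons, the stronger the pull on the same electron cloud, and the smaller the ion.
Nuclear charges: Sr2+ (Z=38), Rb+ (Z=37), Se2- (Z=34).
Largest to smallest: Se2- > Rb+ > Sr2+.

Se2- > Rb+ > Sr2+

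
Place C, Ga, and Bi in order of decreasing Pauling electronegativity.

C > Bi > Ga

C is in period 2, group 14; Ga is in period 4, group 13; Bi is in period 6, group 15.
Electronegativity increases across a period and decreases down a group, tracking effective nuclear charge and atomic size.
These span different periods and groups, so the two trends combine.
Bi > Ga: period and group pull opposite ways; the across-period shift dominates (2.02 vs 1.81).
C > Bi: the two effects oppose for this pair; the down-group effect wins (2.55 vs 2.02).
Tabulated electronegativity (Pauling): C 2.55, Ga 1.81, Bi 2.02.
So from highest to lowest: C > Bi > Ga.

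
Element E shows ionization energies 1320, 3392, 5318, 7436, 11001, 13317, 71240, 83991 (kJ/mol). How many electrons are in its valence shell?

Look for the largest jump between consecutive ionization energies: IE7/IE6 ≈ 5.3, far larger than any earlier ratio.
That jump marks the point where a core electron is being removed. So the atom has 6 valence electrons.

6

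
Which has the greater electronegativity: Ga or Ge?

Ge

Ga is in period 4, group 13; Ge is in period 4, group 14.
Electronegativity increases across a period and decreases down a group, tracking effective nuclear charge and atomic size.
All lie in period 4, so electronegativity increases left to right.
So Ge has the greater electronegativity (Ge > Ga).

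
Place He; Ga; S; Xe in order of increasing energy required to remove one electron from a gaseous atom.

Ga < S < Xe < He

He is in period 1, group 18; S is in period 3, group 16; Ga is in period 4, group 13; Xe is in period 5, group 18.
Across a period the outer electron is held more tightly (higher IE₁); down a group it sits in a higher shell, more shielded, and comes off more easily.
Neither a single period nor a single group — weigh both effects.
S > Ga: relative to Ga, both the across-period and down-group shifts push S's first ionization energy up.
Xe > S: the two effects oppose for this pair; the across-period effect wins (1170 vs 1000 kJ/mol).
He > Xe: they share group 18; the group trend gives He the larger value.
Tabulated first ionization energy (kJ/mol): He 2372, S 1000, Ga 579, Xe 1170.
So from lowest to highest: Ga < S < Xe < He.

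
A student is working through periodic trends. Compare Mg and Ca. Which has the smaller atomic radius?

Mg

Mg is in period 3, group 2; Ca is in period 4, group 2.
Radius decreases left→right (rising Z_eff, same n) and increases top→bottom (higher n).
All are in group 2, so atomic radius increases down the group.
So Mg has the smaller atomic radius (Mg < Ca).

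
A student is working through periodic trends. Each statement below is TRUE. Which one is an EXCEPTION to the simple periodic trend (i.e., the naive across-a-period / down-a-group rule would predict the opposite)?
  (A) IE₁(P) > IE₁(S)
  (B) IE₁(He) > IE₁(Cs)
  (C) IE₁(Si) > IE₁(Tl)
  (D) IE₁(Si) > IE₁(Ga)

The general trend: first ionization energy increases across a period and decreases down a group.
(A) P (period 3, group 15) vs S (period 3, group 16): the stated order contradicts the simple trend.
(B) He (period 1, group 18) vs Cs (period 6, group 1): the stated order agrees with the simple trend.
(C) Si (period 3, group 14) vs Tl (period 6, group 13): the stated order agrees with the simple trend.
(D) Si (period 3, group 14) vs Ga (period 4, group 13): the stated order agrees with the simple trend.
The exception is (A): S (3p⁴) ionizes more easily than half-filled P (3p³) because the paired 3p electron in S is pushed out by e⁻–e⁻ repulsion.

(A)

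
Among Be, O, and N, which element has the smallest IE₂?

IE_2 is the cost of taking one more electron from the +1 cation: Be⁺ still has 1 valence electron; O⁺ still has 5 valence electrons; N⁺ still has 4 valence electrons.
All are still removing valence electrons, so compare the +1 ions as you would atoms: IE_2 generally rises across a period (higher Z_eff) and falls down a group (larger shell), subject to the usual subshell exceptions.
Valence configurations: Be⁺ [He]2s¹, O⁺ [He]2s²2p³, N⁺ [He]2s²2p².
Approximate IE_2 values (kJ/mol): Be 1757, O 3388, N 2856.
Overall IE_2 order: Be < N < O.

Be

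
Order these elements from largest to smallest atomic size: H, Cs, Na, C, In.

H is in period 1, group 1; C is in period 2, group 14; Na is in period 3, group 1; In is in period 5, group 13; Cs is in period 6, group 1.
Radius decreases left→right (rising Z_eff, same n) and increases top→bottom (higher n).
Neither a single period nor a single group — weigh both effects.
C > H: period and group pull opposite ways; the down-group shift dominates (75 vs 32 pm).
In > C: both effects reinforce here, so In is clearly the larger of the two.
Na > In: the two effects oppose for this pair; the across-period effect wins (155 vs 142 pm).
Cs > Na: Cs sits below Na in group 1, so the down-group effect alone puts Cs larger.
Tabulated atomic radius (pm): H 32, C 75, Na 155, In 142, Cs 232.
So from largest to smallest: Cs > Na > In > C > H.

Cs, Na, In, C, H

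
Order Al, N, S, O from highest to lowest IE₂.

O, N, S, Al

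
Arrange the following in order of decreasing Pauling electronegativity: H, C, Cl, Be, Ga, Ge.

Cl, C, H, Ge, Ga, Be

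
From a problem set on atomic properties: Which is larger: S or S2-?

S2-

Forming S2- adds 2 electrons to S. More electron–electron repulsion in the same shell, with unchanged nuclear charge, lets the cloud expand.
An anion is larger than its parent atom: S2- > S.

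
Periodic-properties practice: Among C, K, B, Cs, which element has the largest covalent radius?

B is in period 2, group 13; C is in period 2, group 14; K is in period 4, group 1; Cs is in period 6, group 1.
Atomic radius shrinks across a period as nuclear charge pulls the same shell inward, and grows down a group as new shells are added.
Here both period and group differ, so the two effects have to be weighed against each other.
B > C: B lies to the left of C in period 2, so the across-period effect alone puts B larger.
K > B: relative to B, both the across-period and down-group shifts push K's atomic radius up.
Cs > K: Cs sits below K in group 1, so the down-group effect alone puts Cs larger.
For reference (pm): B 85, C 75, K 196, Cs 232.
The largest covalent radius among these belongs to Cs.

Cs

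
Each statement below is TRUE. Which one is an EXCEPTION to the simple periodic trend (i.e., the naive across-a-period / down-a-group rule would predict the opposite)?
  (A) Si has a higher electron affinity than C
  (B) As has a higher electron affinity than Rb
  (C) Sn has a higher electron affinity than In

(A)

The general trend: electron affinity increases across a period and decreases down a group.
(A) Si (period 3, group 14) vs C (period 2, group 14): the stated order contradicts the simple trend.
(B) As (period 4, group 15) vs Rb (period 5, group 1): the stated order agrees with the simple trend.
(C) Sn (period 5, group 14) vs In (period 5, group 13): the stated order agrees with the simple trend.
The exception is (A): Si's larger, more diffuse 3p orbitals accept an added electron slightly more readily than C's compact 2p.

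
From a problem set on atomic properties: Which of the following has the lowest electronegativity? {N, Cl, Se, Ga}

N is in period 2, group 15; Cl is in period 3, group 17; Ga is in period 4, group 13; Se is in period 4, group 16.
Smaller atoms with higher effective nuclear charge are more electronegative.
Here both period and group differ, so the two effects have to be weighed against each other.
Se > Ga: Se lies to the right of Ga in period 4, so the across-period effect alone puts Se higher.
N > Se: the two effects oppose for this pair; the down-group effect wins (3.04 vs 2.55).
Cl > N: period and group pull opposite ways; the across-period shift dominates (3.16 vs 3.04).
Tabulated electronegativity (Pauling): N 3.04, Cl 3.16, Ga 1.81, Se 2.55.
The lowest electronegativity among these belongs to Ga.

Ga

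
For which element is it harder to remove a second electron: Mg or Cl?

After 1 electron has been removed, what remains? Mg⁺ still has 1 valence electron; Cl⁺ still has 6 valence electrons.
All are still removing valence electrons, so compare the +1 ions as you would atoms: IE_2 generally rises across a period (higher Z_eff) and falls down a group (larger shell), subject to the usual subshell exceptions.
Valence configurations: Mg⁺ [Ne]3s¹, Cl⁺ [Ne]3s²3p⁴.
Approximate IE_2 values (kJ/mol): Mg 1451, Cl 2298.
Hence IE_2: Mg < Cl.

Cl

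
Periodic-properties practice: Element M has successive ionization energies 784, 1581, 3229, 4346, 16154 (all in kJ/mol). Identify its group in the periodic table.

Group 14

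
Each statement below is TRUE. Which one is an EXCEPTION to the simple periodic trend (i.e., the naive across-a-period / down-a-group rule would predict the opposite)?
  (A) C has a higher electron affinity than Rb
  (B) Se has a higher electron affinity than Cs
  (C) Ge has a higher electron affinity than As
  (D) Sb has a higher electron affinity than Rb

(C)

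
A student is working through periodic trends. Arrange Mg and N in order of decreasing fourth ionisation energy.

After 3 electrons have been removed, what remains? Mg³⁺ is already 1 electron into the core; N³⁺ still has 2 valence electrons.
Core electrons are held far more tightly than valence electrons, so Mg tops the IE_4 order.
Approximate IE_4 values (kJ/mol): Mg 10543, N 7475.
Putting it together, IE_4: N < Mg.

Mg > N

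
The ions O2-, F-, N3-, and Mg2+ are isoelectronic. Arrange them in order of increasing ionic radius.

All of these have 10 electrons, so size is governed by nuclear charge alone: the more protons, the stronger the pull on the same electron cloud, and the smaller the ion.
Nuclear charges: Mg2+ (Z=12), F- (Z=9), O2- (Z=8), N3- (Z=7).
Smallest to largest: Mg2+ < F- < O2- < N3-.

Mg2+ < F- < O2- < N3-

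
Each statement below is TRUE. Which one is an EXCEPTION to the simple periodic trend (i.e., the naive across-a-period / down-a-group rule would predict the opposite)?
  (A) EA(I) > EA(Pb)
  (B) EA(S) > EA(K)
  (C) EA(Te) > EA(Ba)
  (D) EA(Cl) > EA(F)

(D)

The general trend: electron affinity increases across a period and decreases down a group.
(A) I (period 5, group 17) vs Pb (period 6, group 14): the stated order agrees with the simple trend.
(B) S (period 3, group 16) vs K (period 4, group 1): the stated order agrees with the simple trend.
(C) Te (period 5, group 16) vs Ba (period 6, group 2): the stated order agrees with the simple trend.
(D) Cl (period 3, group 17) vs F (period 2, group 17): the stated order contradicts the simple trend.
The exception is (D): F's small 2p subshell makes the incoming electron feel strong e⁻–e⁻ repulsion, so Cl actually releases more energy on gaining an electron.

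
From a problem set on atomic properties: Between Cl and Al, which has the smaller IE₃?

IE_3 is the cost of taking one more electron from the +2 cation: Cl²⁺ still has 5 valence electrons; Al²⁺ still has 1 valence electron.
All are still removing valence electrons, so compare the +2 ions as you would atoms: IE_3 generally rises across a period (higher Z_eff) and falls down a group (larger shell), subject to the usual subshell exceptions.
Valence configurations: Cl²⁺ [Ne]3s²3p³, Al²⁺ [Ne]3s¹.
Tabulated IE_3 (kJ/mol): Cl 3822, Al 2745.
So the third ionization energies run Al < Cl.

Al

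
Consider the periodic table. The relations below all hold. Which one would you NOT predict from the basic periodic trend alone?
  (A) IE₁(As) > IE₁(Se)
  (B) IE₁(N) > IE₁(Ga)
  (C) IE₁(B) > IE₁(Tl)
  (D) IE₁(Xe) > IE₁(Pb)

(A)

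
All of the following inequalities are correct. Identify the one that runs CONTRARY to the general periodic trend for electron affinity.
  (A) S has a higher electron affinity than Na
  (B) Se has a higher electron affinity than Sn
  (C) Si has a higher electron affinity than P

(C)

The general trend: electron affinity increases across a period and decreases down a group.
(A) S (period 3, group 16) vs Na (period 3, group 1): the stated order agrees with the simple trend.
(B) Se (period 4, group 16) vs Sn (period 5, group 14): the stated order agrees with the simple trend.
(C) Si (period 3, group 14) vs P (period 3, group 15): the stated order contradicts the simple trend.
The exception is (C): adding an electron to P's half-filled 3p³ is unfavourable, so Si (3p²) has the more exothermic EA.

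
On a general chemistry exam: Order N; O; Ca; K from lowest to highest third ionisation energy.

K, N, Ca, O

The third ionization energy removes an electron from the +2 ion. For each element: N²⁺ still has 3 valence electrons; O²⁺ still has 4 valence electrons; Ca²⁺ is the bare [Ar] core; K²⁺ is already 1 electron into the core.
Usually core removal costs more than valence removal, but here the competition is close: a tightly held n=2 valence electron can cost more to remove than an n=3 core electron, so the actual values have to decide it.
Valence configurations: N²⁺ [He]2s²2p¹, O²⁺ [He]2s²2p².
Approximate IE_3 values (kJ/mol): N 4578, O 5300, Ca 4912, K 4420.
So the third ionization energies run K < N < Ca < O.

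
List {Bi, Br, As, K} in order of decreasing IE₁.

K is in period 4, group 1; As is in period 4, group 15; Br is in period 4, group 17; Bi is in period 6, group 15.
IE₁ increases left→right with effective nuclear charge and decreases top→bottom as the valence shell moves farther out.
Here both period and group differ, so the two effects have to be weighed against each other.
Bi > K: the two effects oppose for this pair; the across-period effect wins (703 vs 419 kJ/mol).
As > Bi: they share group 15; the group trend gives As the larger value.
Br > As: both are in period 4; the period trend gives Br the larger value.
For reference (kJ/mol): K 419, As 947, Br 1140, Bi 703.
So from highest to lowest: Br > As > Bi > K.

Br > As > Bi > K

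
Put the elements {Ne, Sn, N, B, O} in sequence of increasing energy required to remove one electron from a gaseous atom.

Sn < B < O < N < Ne

B is in period 2, group 13; N is in period 2, group 15; O is in period 2, group 16; Ne is in period 2, group 18; Sn is in period 5, group 14.
Removing the outermost electron gets harder across a period and easier down a group.
Here both period and group differ, so the two effects have to be weighed against each other.
B > Sn: period and group pull opposite ways; the down-group shift dominates (801 vs 709 kJ/mol).
O > B: O lies to the right of B in period 2, so the across-period effect alone puts O higher.
N > O: this pair runs against the simple trend — see the exception note.
Ne > N: Ne lies to the right of N in period 2, so the across-period effect alone puts Ne higher.
Note the exception: N has a higher first ionization energy than O, contrary to the simple trend — pairing an electron in O's 2p⁴ costs repulsion energy, so O ionizes more easily than half-filled N (2p³).
Approximate values (kJ/mol): B 801, N 1402, O 1314, Ne 2081, Sn 709.
So from lowest to highest: Sn < B < O < N < Ne.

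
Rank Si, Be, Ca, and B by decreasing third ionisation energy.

Be > Ca > B > Si

The third ionization energy removes an electron from the +2 ion. For each element: Si²⁺ still has 2 valence electrons; Be²⁺ is the bare [He] core; Ca²⁺ is the bare [Ar] core; B²⁺ still has 1 valence electron.
Core electrons are held far more tightly than valence electrons, so Ca and Be top the IE_3 order.
Valence configurations: Si²⁺ [Ne]3s², B²⁺ [He]2s¹.
Approximate IE_3 values (kJ/mol): Si 3232, Be 14849, Ca 4912, B 3660.
So the third ionization energies run Si < B < Ca < Be.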